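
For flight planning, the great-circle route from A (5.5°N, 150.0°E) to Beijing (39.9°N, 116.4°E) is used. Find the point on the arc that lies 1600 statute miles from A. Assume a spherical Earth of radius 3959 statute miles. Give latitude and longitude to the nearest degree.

≈ (24°N, 135°E)

Convert each endpoint to a unit vector on the sphere (x = cos φ cos λ, y = cos φ sin λ, z = sin φ).
The central angle between the endpoints is δ = arccos(p₁·p₂) ≈ 0.799 rad (45.8°). The total great-circle distance is δ·R ≈ 0.799 × 3959 ≈ 3163 mi, so the target fraction is f = 1600/3163 ≈ 0.506.
Interpolate at f ≈ 0.506 with slerp weights a = sin((1−f)δ)/sin δ ≈ 0.537, b = sin(fδ)/sin δ ≈ 0.549.
p = a·p₁ + b·p₂ ≈ (-0.650, 0.644, 0.403); φ = arcsin(p_z) ≈ 23.79°, λ = atan2(p_y, p_x) ≈ 135.25°.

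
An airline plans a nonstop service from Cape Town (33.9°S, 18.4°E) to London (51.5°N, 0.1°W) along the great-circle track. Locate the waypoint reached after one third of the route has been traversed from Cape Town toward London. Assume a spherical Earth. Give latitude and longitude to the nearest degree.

Write both endpoints as unit vectors p₁, p₂ with components (cos φ cos λ, cos φ sin λ, sin φ).
The central angle between the endpoints is δ = arccos(p₁·p₂) ≈ 1.517 rad (86.9°).
Interpolate at f = 1/3 with slerp weights a = sin((1−f)δ)/sin δ ≈ 0.849, b = sin(fδ)/sin δ ≈ 0.485.
p = a·p₁ + b·p₂ ≈ (0.971, 0.222, -0.094); φ = arcsin(p_z) ≈ -5.38°, λ = atan2(p_y, p_x) ≈ 12.88°.

≈ 5°S, 13°E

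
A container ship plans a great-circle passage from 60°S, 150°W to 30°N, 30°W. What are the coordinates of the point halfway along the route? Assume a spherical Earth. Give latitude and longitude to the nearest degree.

Write both endpoints as unit vectors p₁, p₂ with components (cos φ cos λ, cos φ sin λ, sin φ).
The central angle between the endpoints is δ = arccos(p₁·p₂) ≈ 2.278 rad (130.5°).
Interpolate at f = 1/2 with slerp weights a = sin((1−f)δ)/sin δ ≈ 1.194, b = sin(fδ)/sin δ ≈ 1.194.
p = a·p₁ + b·p₂ ≈ (0.379, -0.816, -0.437); φ = arcsin(p_z) ≈ -25.92°, λ = atan2(p_y, p_x) ≈ -65.10°.

≈ 26°S, 65°W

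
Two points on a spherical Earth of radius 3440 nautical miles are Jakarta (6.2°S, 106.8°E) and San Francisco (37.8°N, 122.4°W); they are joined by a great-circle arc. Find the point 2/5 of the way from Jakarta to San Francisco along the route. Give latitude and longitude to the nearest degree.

Write both endpoints as unit vectors p₁, p₂ with components (cos φ cos λ, cos φ sin λ, sin φ).
The central angle between the endpoints is δ = arccos(p₁·p₂) ≈ 2.189 rad (125.4°).
Interpolate at f = 2/5 with slerp weights a = sin((1−f)δ)/sin δ ≈ 1.187, b = sin(fδ)/sin δ ≈ 0.942.
p = a·p₁ + b·p₂ ≈ (-0.740, 0.501, 0.449); φ = arcsin(p_z) ≈ 26.70°, λ = atan2(p_y, p_x) ≈ 145.91°.

≈ 27°N, 146°E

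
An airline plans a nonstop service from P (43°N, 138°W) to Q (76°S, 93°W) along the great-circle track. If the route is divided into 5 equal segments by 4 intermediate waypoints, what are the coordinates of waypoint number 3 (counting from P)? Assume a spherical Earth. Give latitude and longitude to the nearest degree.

Write both endpoints as unit vectors p₁, p₂ with components (cos φ cos λ, cos φ sin λ, sin φ).
The central angle between the endpoints is δ = arccos(p₁·p₂) ≈ 2.137 rad (122.5°).
Interpolate at f = 3/5 with slerp weights a = sin((1−f)δ)/sin δ ≈ 0.894, b = sin(fδ)/sin δ ≈ 1.136.
p = a·p₁ + b·p₂ ≈ (-0.500, -0.712, -0.493); φ = arcsin(p_z) ≈ -29.51°, λ = atan2(p_y, p_x) ≈ -125.10°.

≈ (30°S, 125°W)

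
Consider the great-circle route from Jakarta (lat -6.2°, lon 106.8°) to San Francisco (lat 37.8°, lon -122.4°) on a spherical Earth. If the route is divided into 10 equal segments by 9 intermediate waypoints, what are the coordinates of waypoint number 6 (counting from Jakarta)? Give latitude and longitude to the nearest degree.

≈ lat 39°, lon 172°

The haversine formula gives a central angle δ ≈ 2.189 rad (125.4°) between the endpoints.
Interpolate at f = 6/10 with slerp weights a = sin((1−f)δ)/sin δ ≈ 0.942, b = sin(fδ)/sin δ ≈ 1.187.
p = a·p₁ + b·p₂ ≈ (-0.773, 0.105, 0.625); φ = arcsin(p_z) ≈ 38.72°, λ = atan2(p_y, p_x) ≈ 172.26°.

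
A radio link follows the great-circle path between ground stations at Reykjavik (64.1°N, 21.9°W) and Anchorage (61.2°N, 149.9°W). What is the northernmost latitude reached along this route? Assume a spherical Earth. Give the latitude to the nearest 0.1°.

The great circle lies in the plane with unit normal n̂ = (p₁ × p₂)/|p₁ × p₂|.
Here n̂_z ≈ -0.220; the vertex latitude is φ_max = arccos|n̂_z| ≈ 77.3°.

≈ 77.3°N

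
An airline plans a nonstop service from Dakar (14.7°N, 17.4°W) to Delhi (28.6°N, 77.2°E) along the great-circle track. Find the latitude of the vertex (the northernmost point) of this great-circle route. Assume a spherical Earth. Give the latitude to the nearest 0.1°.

≈ 32.0°N

The great circle lies in the plane with unit normal n̂ = (p₁ × p₂)/|p₁ × p₂|.
Here n̂_z ≈ +0.848; the vertex latitude is φ_max = arccos|n̂_z| ≈ 32.0°.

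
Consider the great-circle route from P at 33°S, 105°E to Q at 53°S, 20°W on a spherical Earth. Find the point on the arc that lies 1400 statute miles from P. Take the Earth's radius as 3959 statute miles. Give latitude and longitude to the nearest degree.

≈ 50°S, 90°E

Write both endpoints as unit vectors p₁, p₂ with components (cos φ cos λ, cos φ sin λ, sin φ).
The central angle between the endpoints is δ = arccos(p₁·p₂) ≈ 1.425 rad (81.6°). The total great-circle distance is δ·R ≈ 1.425 × 3959 ≈ 5641 mi, so the target fraction is f = 1400/5641 ≈ 0.248.
Interpolate at f ≈ 0.248 with slerp weights a = sin((1−f)δ)/sin δ ≈ 0.887, b = sin(fδ)/sin δ ≈ 0.350.
p = a·p₁ + b·p₂ ≈ (0.005, 0.647, -0.763); φ = arcsin(p_z) ≈ -49.71°, λ = atan2(p_y, p_x) ≈ 89.52°.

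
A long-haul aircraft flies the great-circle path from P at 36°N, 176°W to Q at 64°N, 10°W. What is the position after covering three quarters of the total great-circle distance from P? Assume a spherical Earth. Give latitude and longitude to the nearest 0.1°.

From cos δ = sin φ₁ sin φ₂ + cos φ₁ cos φ₂ cos Δλ, the central angle is δ ≈ 1.386 rad (79.4°).
Interpolate at f = 3/4 with slerp weights a = sin((1−f)δ)/sin δ ≈ 0.345, b = sin(fδ)/sin δ ≈ 0.877.
p = a·p₁ + b·p₂ ≈ (0.100, -0.086, 0.991); φ = arcsin(p_z) ≈ 82.42°, λ = atan2(p_y, p_x) ≈ -40.82°.

≈ 82.4°N, 40.8°W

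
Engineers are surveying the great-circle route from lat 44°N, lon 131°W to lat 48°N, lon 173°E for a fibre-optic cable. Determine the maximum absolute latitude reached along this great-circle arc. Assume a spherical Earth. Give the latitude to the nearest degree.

≈ 50°N

The great circle lies in the plane with unit normal n̂ = (p₁ × p₂)/|p₁ × p₂|.
Here n̂_z ≈ -0.645; the vertex latitude is φ_max = arccos|n̂_z| ≈ 49.9°.
Check via Clairaut: cos φ_max = |cos φ₁| · sin C = cos(44.0°)·sin(63.7°) ≈ 0.645, again giving ≈ 49.9°.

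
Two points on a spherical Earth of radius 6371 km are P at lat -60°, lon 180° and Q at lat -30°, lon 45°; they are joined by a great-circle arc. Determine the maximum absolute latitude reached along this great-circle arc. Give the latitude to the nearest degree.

≈ -72°

The great circle lies in the plane with unit normal n̂ = (p₁ × p₂)/|p₁ × p₂|.
Here n̂_z ≈ -0.309; the vertex latitude is φ_max = arccos|n̂_z| ≈ 72.0°.
Check via Clairaut: cos φ_max = |cos φ₁| · sin C = cos(60.0°)·sin(141.9°) ≈ 0.309, again giving ≈ 72.0°.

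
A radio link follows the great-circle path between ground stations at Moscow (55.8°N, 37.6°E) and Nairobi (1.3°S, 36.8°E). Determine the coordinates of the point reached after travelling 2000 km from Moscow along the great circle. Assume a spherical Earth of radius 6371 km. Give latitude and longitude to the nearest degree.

From cos δ = sin φ₁ sin φ₂ + cos φ₁ cos φ₂ cos Δλ, the central angle is δ ≈ 0.997 rad (57.1°). The total great-circle distance is δ·R ≈ 0.997 × 6371 ≈ 6350 km, so the target fraction is f = 2000/6350 ≈ 0.315.
Interpolate at f ≈ 0.315 with slerp weights a = sin((1−f)δ)/sin δ ≈ 0.751, b = sin(fδ)/sin δ ≈ 0.368.
p = a·p₁ + b·p₂ ≈ (0.629, 0.478, 0.613); φ = arcsin(p_z) ≈ 37.82°, λ = atan2(p_y, p_x) ≈ 37.23°.

≈ 38°N, 37°E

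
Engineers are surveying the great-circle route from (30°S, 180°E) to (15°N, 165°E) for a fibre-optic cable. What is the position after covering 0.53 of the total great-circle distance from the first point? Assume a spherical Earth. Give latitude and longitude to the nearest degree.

Convert each endpoint to a unit vector on the sphere (x = cos φ cos λ, y = cos φ sin λ, z = sin φ).
The central angle between the endpoints is δ = arccos(p₁·p₂) ≈ 0.825 rad (47.3°).
Interpolate at f = 0.53 with slerp weights a = sin((1−f)δ)/sin δ ≈ 0.515, b = sin(fδ)/sin δ ≈ 0.576.
p = a·p₁ + b·p₂ ≈ (-0.984, 0.144, -0.108); φ = arcsin(p_z) ≈ -6.21°, λ = atan2(p_y, p_x) ≈ 171.66°.

≈ (6°S, 172°E)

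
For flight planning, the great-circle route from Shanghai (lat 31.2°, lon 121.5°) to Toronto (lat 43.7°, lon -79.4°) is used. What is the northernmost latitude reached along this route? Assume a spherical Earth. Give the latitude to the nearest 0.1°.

The great circle lies in the plane with unit normal n̂ = (p₁ × p₂)/|p₁ × p₂|.
Here n̂_z ≈ +0.226; the vertex latitude is φ_max = arccos|n̂_z| ≈ 76.9°.
Check via Clairaut: cos φ_max = |cos φ₁| · sin C = cos(31.2°)·sin(15.3°) ≈ 0.226, again giving ≈ 76.9°.

≈ 76.9°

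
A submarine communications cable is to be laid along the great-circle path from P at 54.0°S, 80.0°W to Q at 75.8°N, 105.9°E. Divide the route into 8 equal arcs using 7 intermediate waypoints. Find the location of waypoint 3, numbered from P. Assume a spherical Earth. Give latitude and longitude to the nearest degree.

≈ 5°N, 83°W

Write both endpoints as unit vectors p₁, p₂ with components (cos φ cos λ, cos φ sin λ, sin φ).
The central angle between the endpoints is δ = arccos(p₁·p₂) ≈ 2.759 rad (158.1°).
Interpolate at f = 3/8 with slerp weights a = sin((1−f)δ)/sin δ ≈ 2.647, b = sin(fδ)/sin δ ≈ 2.303.
p = a·p₁ + b·p₂ ≈ (0.115, -0.989, 0.091); φ = arcsin(p_z) ≈ 5.21°, λ = atan2(p_y, p_x) ≈ -83.34°.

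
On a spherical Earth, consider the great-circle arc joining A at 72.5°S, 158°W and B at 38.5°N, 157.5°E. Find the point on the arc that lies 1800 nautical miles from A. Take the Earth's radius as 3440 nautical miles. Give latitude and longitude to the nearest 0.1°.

≈ 45.0°S, 176.7°E

Convert each endpoint to a unit vector on the sphere (x = cos φ cos λ, y = cos φ sin λ, z = sin φ).
The central angle between the endpoints is δ = arccos(p₁·p₂) ≈ 2.011 rad (115.2°). The total great-circle distance is δ·R ≈ 2.011 × 3440 ≈ 6917 nmi, so the target fraction is f = 1800/6917 ≈ 0.260.
Interpolate at f ≈ 0.260 with slerp weights a = sin((1−f)δ)/sin δ ≈ 1.101, b = sin(fδ)/sin δ ≈ 0.552.
p = a·p₁ + b·p₂ ≈ (-0.706, 0.041, -0.707); φ = arcsin(p_z) ≈ -44.96°, λ = atan2(p_y, p_x) ≈ 176.65°.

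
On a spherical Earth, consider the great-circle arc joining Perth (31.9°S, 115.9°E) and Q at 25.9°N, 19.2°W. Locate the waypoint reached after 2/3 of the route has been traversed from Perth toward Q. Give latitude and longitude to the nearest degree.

Write both endpoints as unit vectors p₁, p₂ with components (cos φ cos λ, cos φ sin λ, sin φ).
The central angle between the endpoints is δ = arccos(p₁·p₂) ≈ 2.452 rad (140.5°).
Interpolate at f = 2/3 with slerp weights a = sin((1−f)δ)/sin δ ≈ 1.147, b = sin(fδ)/sin δ ≈ 1.569.
p = a·p₁ + b·p₂ ≈ (0.908, 0.412, 0.079); φ = arcsin(p_z) ≈ 4.55°, λ = atan2(p_y, p_x) ≈ 24.40°.

≈ 5°N, 24°E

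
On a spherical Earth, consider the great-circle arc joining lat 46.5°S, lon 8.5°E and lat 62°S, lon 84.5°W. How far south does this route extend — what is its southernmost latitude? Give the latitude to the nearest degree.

≈ 66°S

The great circle lies in the plane with unit normal n̂ = (p₁ × p₂)/|p₁ × p₂|.
Here n̂_z ≈ -0.413; the vertex latitude is φ_max = arccos|n̂_z| ≈ 65.6°.
Check via Clairaut: cos φ_max = |cos φ₁| · sin C = cos(46.5°)·sin(143.2°) ≈ 0.413, again giving ≈ 65.6°.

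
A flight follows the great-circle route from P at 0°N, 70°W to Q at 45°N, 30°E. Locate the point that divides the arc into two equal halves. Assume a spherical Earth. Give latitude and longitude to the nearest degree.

≈ 32°N, 32°W

Write both endpoints as unit vectors p₁, p₂ with components (cos φ cos λ, cos φ sin λ, sin φ).
The central angle between the endpoints is δ = arccos(p₁·p₂) ≈ 1.694 rad (97.1°).
Interpolate at f = 1/2 with slerp weights a = sin((1−f)δ)/sin δ ≈ 0.755, b = sin(fδ)/sin δ ≈ 0.755.
p = a·p₁ + b·p₂ ≈ (0.721, -0.443, 0.534); φ = arcsin(p_z) ≈ 32.27°, λ = atan2(p_y, p_x) ≈ -31.56°.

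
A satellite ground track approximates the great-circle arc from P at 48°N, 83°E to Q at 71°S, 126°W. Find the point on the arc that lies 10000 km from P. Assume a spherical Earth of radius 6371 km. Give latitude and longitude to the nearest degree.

From cos δ = sin φ₁ sin φ₂ + cos φ₁ cos φ₂ cos Δλ, the central angle is δ ≈ 2.675 rad (153.3°). The total great-circle distance is δ·R ≈ 2.675 × 6371 ≈ 17044 km, so the target fraction is f = 10000/17044 ≈ 0.587.
Interpolate at f ≈ 0.587 with slerp weights a = sin((1−f)δ)/sin δ ≈ 1.987, b = sin(fδ)/sin δ ≈ 2.224.
p = a·p₁ + b·p₂ ≈ (-0.263, 0.734, -0.626); φ = arcsin(p_z) ≈ -38.73°, λ = atan2(p_y, p_x) ≈ 109.74°.

≈ 39°S, 110°E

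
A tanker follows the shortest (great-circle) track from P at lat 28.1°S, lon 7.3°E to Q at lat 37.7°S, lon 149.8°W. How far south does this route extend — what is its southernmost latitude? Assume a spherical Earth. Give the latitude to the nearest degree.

The great circle lies in the plane with unit normal n̂ = (p₁ × p₂)/|p₁ × p₂|.
Here n̂_z ≈ -0.291; the vertex latitude is φ_max = arccos|n̂_z| ≈ 73.1°.
Check via Clairaut: cos φ_max = |cos φ₁| · sin C = cos(28.1°)·sin(160.8°) ≈ 0.291, again giving ≈ 73.1°.

≈ 73°S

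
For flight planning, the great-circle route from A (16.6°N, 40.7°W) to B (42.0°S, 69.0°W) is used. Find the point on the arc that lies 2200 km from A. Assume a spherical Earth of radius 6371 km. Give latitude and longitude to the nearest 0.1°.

From cos δ = sin φ₁ sin φ₂ + cos φ₁ cos φ₂ cos Δλ, the central angle is δ ≈ 1.120 rad (64.2°). The total great-circle distance is δ·R ≈ 1.120 × 6371 ≈ 7134 km, so the target fraction is f = 2200/7134 ≈ 0.308.
Interpolate at f ≈ 0.308 with slerp weights a = sin((1−f)δ)/sin δ ≈ 0.777, b = sin(fδ)/sin δ ≈ 0.376.
p = a·p₁ + b·p₂ ≈ (0.665, -0.747, -0.030); φ = arcsin(p_z) ≈ -1.70°, λ = atan2(p_y, p_x) ≈ -48.32°.

≈ (1.7°S, 48.3°W)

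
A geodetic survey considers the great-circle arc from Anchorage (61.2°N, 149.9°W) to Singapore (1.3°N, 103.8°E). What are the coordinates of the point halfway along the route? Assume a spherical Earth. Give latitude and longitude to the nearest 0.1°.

≈ (42.5°N, 131.9°E)

From cos δ = sin φ₁ sin φ₂ + cos φ₁ cos φ₂ cos Δλ, the central angle is δ ≈ 1.686 rad (96.6°).
Interpolate at f = 1/2 with slerp weights a = sin((1−f)δ)/sin δ ≈ 0.752, b = sin(fδ)/sin δ ≈ 0.752.
p = a·p₁ + b·p₂ ≈ (-0.493, 0.548, 0.676); φ = arcsin(p_z) ≈ 42.52°, λ = atan2(p_y, p_x) ≈ 131.94°.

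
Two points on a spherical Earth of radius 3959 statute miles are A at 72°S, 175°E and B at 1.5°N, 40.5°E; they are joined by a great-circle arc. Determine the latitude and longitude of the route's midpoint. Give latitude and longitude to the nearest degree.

≈ 49°S, 56°E

Convert each endpoint to a unit vector on the sphere (x = cos φ cos λ, y = cos φ sin λ, z = sin φ).
The central angle between the endpoints is δ = arccos(p₁·p₂) ≈ 1.815 rad (104.0°).
Interpolate at f = 1/2 with slerp weights a = sin((1−f)δ)/sin δ ≈ 0.812, b = sin(fδ)/sin δ ≈ 0.812.
p = a·p₁ + b·p₂ ≈ (0.367, 0.549, -0.751); φ = arcsin(p_z) ≈ -48.67°, λ = atan2(p_y, p_x) ≈ 56.22°.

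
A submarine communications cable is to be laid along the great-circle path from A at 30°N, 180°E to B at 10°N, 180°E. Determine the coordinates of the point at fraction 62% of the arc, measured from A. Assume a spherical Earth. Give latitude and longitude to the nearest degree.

The haversine formula gives a central angle δ ≈ 0.349 rad (20.0°) between the endpoints.
Interpolate at f = 0.62 with slerp weights a = sin((1−f)δ)/sin δ ≈ 0.387, b = sin(fδ)/sin δ ≈ 0.628.
p = a·p₁ + b·p₂ ≈ (-0.953, 0.000, 0.302); φ = arcsin(p_z) ≈ 17.60°, λ = atan2(p_y, p_x) ≈ 180.00°.

≈ 18°N, 180°E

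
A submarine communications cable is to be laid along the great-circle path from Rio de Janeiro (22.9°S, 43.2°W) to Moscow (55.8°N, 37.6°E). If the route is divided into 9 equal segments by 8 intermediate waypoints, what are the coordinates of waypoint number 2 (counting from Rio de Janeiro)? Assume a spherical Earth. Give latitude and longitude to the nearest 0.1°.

From cos δ = sin φ₁ sin φ₂ + cos φ₁ cos φ₂ cos Δλ, the central angle is δ ≈ 1.812 rad (103.8°).
Interpolate at f = 2/9 with slerp weights a = sin((1−f)δ)/sin δ ≈ 1.016, b = sin(fδ)/sin δ ≈ 0.404.
p = a·p₁ + b·p₂ ≈ (0.862, -0.503, -0.062); φ = arcsin(p_z) ≈ -3.54°, λ = atan2(p_y, p_x) ≈ -30.23°.

≈ 3.5°S, 30.2°W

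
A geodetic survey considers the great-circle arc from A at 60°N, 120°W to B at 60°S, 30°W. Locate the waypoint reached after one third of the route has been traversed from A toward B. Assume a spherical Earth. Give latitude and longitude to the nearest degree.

The haversine formula gives a central angle δ ≈ 2.419 rad (138.6°) between the endpoints.
Interpolate at f = 1/3 with slerp weights a = sin((1−f)δ)/sin δ ≈ 1.511, b = sin(fδ)/sin δ ≈ 1.091.
p = a·p₁ + b·p₂ ≈ (0.095, -0.927, 0.363); φ = arcsin(p_z) ≈ 21.30°, λ = atan2(p_y, p_x) ≈ -84.16°.

≈ 21°N, 84°W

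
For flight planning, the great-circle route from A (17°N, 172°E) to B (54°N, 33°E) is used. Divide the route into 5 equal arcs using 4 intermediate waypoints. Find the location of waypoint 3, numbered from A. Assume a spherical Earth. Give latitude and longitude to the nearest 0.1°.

≈ (65.4°N, 116.8°E)

Write both endpoints as unit vectors p₁, p₂ with components (cos φ cos λ, cos φ sin λ, sin φ).
The central angle between the endpoints is δ = arccos(p₁·p₂) ≈ 1.760 rad (100.8°).
Interpolate at f = 3/5 with slerp weights a = sin((1−f)δ)/sin δ ≈ 0.659, b = sin(fδ)/sin δ ≈ 0.886.
p = a·p₁ + b·p₂ ≈ (-0.187, 0.371, 0.909); φ = arcsin(p_z) ≈ 65.43°, λ = atan2(p_y, p_x) ≈ 116.75°.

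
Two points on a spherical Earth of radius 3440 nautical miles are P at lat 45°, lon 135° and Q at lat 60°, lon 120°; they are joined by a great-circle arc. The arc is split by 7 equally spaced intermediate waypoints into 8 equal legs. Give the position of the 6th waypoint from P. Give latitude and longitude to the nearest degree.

Convert each endpoint to a unit vector on the sphere (x = cos φ cos λ, y = cos φ sin λ, z = sin φ).
The central angle between the endpoints is δ = arccos(p₁·p₂) ≈ 0.305 rad (17.5°).
Interpolate at f = 6/8 with slerp weights a = sin((1−f)δ)/sin δ ≈ 0.254, b = sin(fδ)/sin δ ≈ 0.755.
p = a·p₁ + b·p₂ ≈ (-0.316, 0.454, 0.833); φ = arcsin(p_z) ≈ 56.44°, λ = atan2(p_y, p_x) ≈ 124.82°.

≈ lat 56°, lon 125°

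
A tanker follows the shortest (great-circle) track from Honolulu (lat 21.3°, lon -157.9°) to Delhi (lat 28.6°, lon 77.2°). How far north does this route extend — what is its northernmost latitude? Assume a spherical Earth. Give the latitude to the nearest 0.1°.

≈ 45.4°

The great circle lies in the plane with unit normal n̂ = (p₁ × p₂)/|p₁ × p₂|.
Here n̂_z ≈ -0.702; the vertex latitude is φ_max = arccos|n̂_z| ≈ 45.4°.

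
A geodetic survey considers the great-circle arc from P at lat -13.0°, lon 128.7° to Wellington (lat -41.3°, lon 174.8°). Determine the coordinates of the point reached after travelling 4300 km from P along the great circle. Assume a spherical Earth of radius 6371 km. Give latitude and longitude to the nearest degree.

The haversine formula gives a central angle δ ≈ 0.855 rad (49.0°) between the endpoints. The total great-circle distance is δ·R ≈ 0.855 × 6371 ≈ 5449 km, so the target fraction is f = 4300/5449 ≈ 0.789.
Interpolate at f ≈ 0.789 with slerp weights a = sin((1−f)δ)/sin δ ≈ 0.238, b = sin(fδ)/sin δ ≈ 0.828.
p = a·p₁ + b·p₂ ≈ (-0.764, 0.237, -0.600); φ = arcsin(p_z) ≈ -36.86°, λ = atan2(p_y, p_x) ≈ 162.77°.

≈ lat -37°, lon 163°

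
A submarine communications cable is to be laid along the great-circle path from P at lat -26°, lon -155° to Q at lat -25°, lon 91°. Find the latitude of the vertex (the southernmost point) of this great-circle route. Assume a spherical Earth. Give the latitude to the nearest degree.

The great circle lies in the plane with unit normal n̂ = (p₁ × p₂)/|p₁ × p₂|.
Here n̂_z ≈ -0.752; the vertex latitude is φ_max = arccos|n̂_z| ≈ 41.2°.

≈ -41°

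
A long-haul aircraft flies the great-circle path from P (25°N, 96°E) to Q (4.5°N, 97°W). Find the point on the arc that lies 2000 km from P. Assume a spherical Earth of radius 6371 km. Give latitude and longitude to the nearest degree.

≈ (41°N, 106°E)

From cos δ = sin φ₁ sin φ₂ + cos φ₁ cos φ₂ cos Δλ, the central angle is δ ≈ 2.581 rad (147.9°). The total great-circle distance is δ·R ≈ 2.581 × 6371 ≈ 16447 km, so the target fraction is f = 2000/16447 ≈ 0.122.
Interpolate at f ≈ 0.122 with slerp weights a = sin((1−f)δ)/sin δ ≈ 1.444, b = sin(fδ)/sin δ ≈ 0.581.
p = a·p₁ + b·p₂ ≈ (-0.207, 0.726, 0.656); φ = arcsin(p_z) ≈ 40.97°, λ = atan2(p_y, p_x) ≈ 105.94°.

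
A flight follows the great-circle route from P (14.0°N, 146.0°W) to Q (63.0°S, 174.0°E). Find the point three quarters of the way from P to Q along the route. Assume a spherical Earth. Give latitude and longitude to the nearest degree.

Convert each endpoint to a unit vector on the sphere (x = cos φ cos λ, y = cos φ sin λ, z = sin φ).
The central angle between the endpoints is δ = arccos(p₁·p₂) ≈ 1.449 rad (83.0°).
Interpolate at f = 3/4 with slerp weights a = sin((1−f)δ)/sin δ ≈ 0.357, b = sin(fδ)/sin δ ≈ 0.892.
p = a·p₁ + b·p₂ ≈ (-0.690, -0.151, -0.708); φ = arcsin(p_z) ≈ -45.08°, λ = atan2(p_y, p_x) ≈ -167.62°.

≈ (45°S, 168°W)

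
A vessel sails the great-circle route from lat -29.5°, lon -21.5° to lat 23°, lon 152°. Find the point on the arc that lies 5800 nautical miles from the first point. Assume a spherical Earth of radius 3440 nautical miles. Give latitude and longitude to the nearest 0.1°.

Write both endpoints as unit vectors p₁, p₂ with components (cos φ cos λ, cos φ sin λ, sin φ).
The central angle between the endpoints is δ = arccos(p₁·p₂) ≈ 2.989 rad (171.3°). The total great-circle distance is δ·R ≈ 2.989 × 3440 ≈ 10283 nmi, so the target fraction is f = 5800/10283 ≈ 0.564.
Interpolate at f ≈ 0.564 with slerp weights a = sin((1−f)δ)/sin δ ≈ 6.356, b = sin(fδ)/sin δ ≈ 6.547.
p = a·p₁ + b·p₂ ≈ (-0.174, 0.802, -0.572); φ = arcsin(p_z) ≈ -34.88°, λ = atan2(p_y, p_x) ≈ 102.24°.

≈ lat -34.9°, lon 102.2°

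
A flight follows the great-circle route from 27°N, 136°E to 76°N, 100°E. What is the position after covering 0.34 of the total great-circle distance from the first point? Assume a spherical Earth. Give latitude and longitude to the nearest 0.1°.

The haversine formula gives a central angle δ ≈ 0.909 rad (52.1°) between the endpoints.
Interpolate at f = 0.34 with slerp weights a = sin((1−f)δ)/sin δ ≈ 0.716, b = sin(fδ)/sin δ ≈ 0.386.
p = a·p₁ + b·p₂ ≈ (-0.475, 0.535, 0.699); φ = arcsin(p_z) ≈ 44.34°, λ = atan2(p_y, p_x) ≈ 131.60°.

≈ 44.3°N, 131.6°E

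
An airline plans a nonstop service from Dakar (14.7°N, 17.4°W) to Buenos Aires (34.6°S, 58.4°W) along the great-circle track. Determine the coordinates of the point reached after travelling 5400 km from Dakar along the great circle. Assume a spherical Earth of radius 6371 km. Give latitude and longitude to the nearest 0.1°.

≈ 24.1°S, 47.3°W

From cos δ = sin φ₁ sin φ₂ + cos φ₁ cos φ₂ cos Δλ, the central angle is δ ≈ 1.096 rad (62.8°). The total great-circle distance is δ·R ≈ 1.096 × 6371 ≈ 6985 km, so the target fraction is f = 5400/6985 ≈ 0.773.
Interpolate at f ≈ 0.773 with slerp weights a = sin((1−f)δ)/sin δ ≈ 0.277, b = sin(fδ)/sin δ ≈ 0.843.
p = a·p₁ + b·p₂ ≈ (0.619, -0.671, -0.408); φ = arcsin(p_z) ≈ -24.10°, λ = atan2(p_y, p_x) ≈ -47.30°.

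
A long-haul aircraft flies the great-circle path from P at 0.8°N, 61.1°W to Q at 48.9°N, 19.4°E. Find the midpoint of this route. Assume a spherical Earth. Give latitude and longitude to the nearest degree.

From cos δ = sin φ₁ sin φ₂ + cos φ₁ cos φ₂ cos Δλ, the central angle is δ ≈ 1.452 rad (83.2°).
Interpolate at f = 1/2 with slerp weights a = sin((1−f)δ)/sin δ ≈ 0.668, b = sin(fδ)/sin δ ≈ 0.668.
p = a·p₁ + b·p₂ ≈ (0.737, -0.439, 0.513); φ = arcsin(p_z) ≈ 30.87°, λ = atan2(p_y, p_x) ≈ -30.77°.

≈ 31°N, 31°W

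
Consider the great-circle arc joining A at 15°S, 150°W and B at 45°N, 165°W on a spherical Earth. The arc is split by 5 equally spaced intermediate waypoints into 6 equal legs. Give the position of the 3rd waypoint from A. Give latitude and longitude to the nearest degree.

≈ 15°N, 156°W

Convert each endpoint to a unit vector on the sphere (x = cos φ cos λ, y = cos φ sin λ, z = sin φ).
The central angle between the endpoints is δ = arccos(p₁·p₂) ≈ 1.074 rad (61.5°).
Interpolate at f = 3/6 with slerp weights a = sin((1−f)δ)/sin δ ≈ 0.582, b = sin(fδ)/sin δ ≈ 0.582.
p = a·p₁ + b·p₂ ≈ (-0.884, -0.388, 0.261); φ = arcsin(p_z) ≈ 15.12°, λ = atan2(p_y, p_x) ≈ -156.33°.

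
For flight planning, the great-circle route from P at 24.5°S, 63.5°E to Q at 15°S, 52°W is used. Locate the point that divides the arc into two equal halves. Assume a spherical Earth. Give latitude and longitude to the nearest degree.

≈ 34°S, 3°E

Write both endpoints as unit vectors p₁, p₂ with components (cos φ cos λ, cos φ sin λ, sin φ).
The central angle between the endpoints is δ = arccos(p₁·p₂) ≈ 1.845 rad (105.7°).
Interpolate at f = 1/2 with slerp weights a = sin((1−f)δ)/sin δ ≈ 0.828, b = sin(fδ)/sin δ ≈ 0.828.
p = a·p₁ + b·p₂ ≈ (0.829, 0.044, -0.558); φ = arcsin(p_z) ≈ -33.90°, λ = atan2(p_y, p_x) ≈ 3.04°.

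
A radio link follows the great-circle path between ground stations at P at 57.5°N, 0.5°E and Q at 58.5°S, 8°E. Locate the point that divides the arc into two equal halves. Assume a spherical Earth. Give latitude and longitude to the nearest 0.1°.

≈ 0.5°S, 4.2°E

From cos δ = sin φ₁ sin φ₂ + cos φ₁ cos φ₂ cos Δλ, the central angle is δ ≈ 2.027 rad (116.2°).
Interpolate at f = 1/2 with slerp weights a = sin((1−f)δ)/sin δ ≈ 0.946, b = sin(fδ)/sin δ ≈ 0.946.
p = a·p₁ + b·p₂ ≈ (0.997, 0.073, -0.009); φ = arcsin(p_z) ≈ -0.50°, λ = atan2(p_y, p_x) ≈ 4.20°.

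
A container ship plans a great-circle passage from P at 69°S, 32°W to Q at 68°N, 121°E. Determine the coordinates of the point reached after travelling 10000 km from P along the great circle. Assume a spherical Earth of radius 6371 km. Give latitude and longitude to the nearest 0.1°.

Convert each endpoint to a unit vector on the sphere (x = cos φ cos λ, y = cos φ sin λ, z = sin φ).
The central angle between the endpoints is δ = arccos(p₁·p₂) ≈ 2.969 rad (170.1°). The total great-circle distance is δ·R ≈ 2.969 × 6371 ≈ 18918 km, so the target fraction is f = 10000/18918 ≈ 0.529.
Interpolate at f ≈ 0.529 with slerp weights a = sin((1−f)δ)/sin δ ≈ 5.752, b = sin(fδ)/sin δ ≈ 5.837.
p = a·p₁ + b·p₂ ≈ (0.622, 0.782, 0.042); φ = arcsin(p_z) ≈ 2.41°, λ = atan2(p_y, p_x) ≈ 51.50°.

≈ 2.4°N, 51.5°E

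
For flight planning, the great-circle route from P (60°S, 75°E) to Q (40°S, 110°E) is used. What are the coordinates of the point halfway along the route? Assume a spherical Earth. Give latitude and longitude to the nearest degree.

From cos δ = sin φ₁ sin φ₂ + cos φ₁ cos φ₂ cos Δλ, the central angle is δ ≈ 0.515 rad (29.5°).
Interpolate at f = 1/2 with slerp weights a = sin((1−f)δ)/sin δ ≈ 0.517, b = sin(fδ)/sin δ ≈ 0.517.
p = a·p₁ + b·p₂ ≈ (-0.069, 0.622, -0.780); φ = arcsin(p_z) ≈ -51.27°, λ = atan2(p_y, p_x) ≈ 96.29°.

≈ (51°S, 96°E)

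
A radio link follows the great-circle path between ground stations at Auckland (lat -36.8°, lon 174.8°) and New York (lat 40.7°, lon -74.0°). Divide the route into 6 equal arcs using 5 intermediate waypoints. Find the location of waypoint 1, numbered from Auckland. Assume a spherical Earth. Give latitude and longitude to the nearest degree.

≈ lat -25°, lon -164°

From cos δ = sin φ₁ sin φ₂ + cos φ₁ cos φ₂ cos Δλ, the central angle is δ ≈ 2.227 rad (127.6°).
Interpolate at f = 1/6 with slerp weights a = sin((1−f)δ)/sin δ ≈ 1.211, b = sin(fδ)/sin δ ≈ 0.458.
p = a·p₁ + b·p₂ ≈ (-0.870, -0.246, -0.427); φ = arcsin(p_z) ≈ -25.28°, λ = atan2(p_y, p_x) ≈ -164.23°.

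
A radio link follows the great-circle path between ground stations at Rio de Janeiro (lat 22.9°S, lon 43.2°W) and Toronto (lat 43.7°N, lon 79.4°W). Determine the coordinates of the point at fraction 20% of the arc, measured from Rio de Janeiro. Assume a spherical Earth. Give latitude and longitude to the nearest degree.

Convert each endpoint to a unit vector on the sphere (x = cos φ cos λ, y = cos φ sin λ, z = sin φ).
The central angle between the endpoints is δ = arccos(p₁·p₂) ≈ 1.299 rad (74.4°).
Interpolate at f = 0.20 with slerp weights a = sin((1−f)δ)/sin δ ≈ 0.895, b = sin(fδ)/sin δ ≈ 0.267.
p = a·p₁ + b·p₂ ≈ (0.636, -0.754, -0.164); φ = arcsin(p_z) ≈ -9.44°, λ = atan2(p_y, p_x) ≈ -49.83°.

≈ lat 9°S, lon 50°W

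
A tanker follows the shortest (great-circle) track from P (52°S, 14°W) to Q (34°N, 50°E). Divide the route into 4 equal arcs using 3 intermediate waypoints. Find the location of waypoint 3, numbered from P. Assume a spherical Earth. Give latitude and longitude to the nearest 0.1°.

≈ (12.0°N, 35.5°E)

From cos δ = sin φ₁ sin φ₂ + cos φ₁ cos φ₂ cos Δλ, the central angle is δ ≈ 1.789 rad (102.5°).
Interpolate at f = 3/4 with slerp weights a = sin((1−f)δ)/sin δ ≈ 0.443, b = sin(fδ)/sin δ ≈ 0.998.
p = a·p₁ + b·p₂ ≈ (0.796, 0.568, 0.209); φ = arcsin(p_z) ≈ 12.05°, λ = atan2(p_y, p_x) ≈ 35.48°.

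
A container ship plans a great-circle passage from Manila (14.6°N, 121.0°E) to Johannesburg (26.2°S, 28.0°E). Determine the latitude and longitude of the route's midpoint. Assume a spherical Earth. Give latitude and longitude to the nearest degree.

Convert each endpoint to a unit vector on the sphere (x = cos φ cos λ, y = cos φ sin λ, z = sin φ).
The central angle between the endpoints is δ = arccos(p₁·p₂) ≈ 1.728 rad (99.0°).
Interpolate at f = 1/2 with slerp weights a = sin((1−f)δ)/sin δ ≈ 0.770, b = sin(fδ)/sin δ ≈ 0.770.
p = a·p₁ + b·p₂ ≈ (0.226, 0.963, -0.146); φ = arcsin(p_z) ≈ -8.39°, λ = atan2(p_y, p_x) ≈ 76.78°.

≈ 8°S, 77°E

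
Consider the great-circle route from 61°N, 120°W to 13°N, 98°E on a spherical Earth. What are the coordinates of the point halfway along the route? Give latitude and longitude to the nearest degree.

Convert each endpoint to a unit vector on the sphere (x = cos φ cos λ, y = cos φ sin λ, z = sin φ).
The central angle between the endpoints is δ = arccos(p₁·p₂) ≈ 1.747 rad (100.1°).
Interpolate at f = 1/2 with slerp weights a = sin((1−f)δ)/sin δ ≈ 0.779, b = sin(fδ)/sin δ ≈ 0.779.
p = a·p₁ + b·p₂ ≈ (-0.294, 0.424, 0.856); φ = arcsin(p_z) ≈ 58.90°, λ = atan2(p_y, p_x) ≈ 124.74°.

≈ 59°N, 125°E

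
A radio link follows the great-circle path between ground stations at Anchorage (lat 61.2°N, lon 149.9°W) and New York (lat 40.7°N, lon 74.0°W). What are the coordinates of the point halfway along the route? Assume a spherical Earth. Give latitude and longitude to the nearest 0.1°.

≈ lat 57.0°N, lon 102.1°W

Write both endpoints as unit vectors p₁, p₂ with components (cos φ cos λ, cos φ sin λ, sin φ).
The central angle between the endpoints is δ = arccos(p₁·p₂) ≈ 0.849 rad (48.7°).
Interpolate at f = 1/2 with slerp weights a = sin((1−f)δ)/sin δ ≈ 0.549, b = sin(fδ)/sin δ ≈ 0.549.
p = a·p₁ + b·p₂ ≈ (-0.114, -0.532, 0.839); φ = arcsin(p_z) ≈ 57.00°, λ = atan2(p_y, p_x) ≈ -102.09°.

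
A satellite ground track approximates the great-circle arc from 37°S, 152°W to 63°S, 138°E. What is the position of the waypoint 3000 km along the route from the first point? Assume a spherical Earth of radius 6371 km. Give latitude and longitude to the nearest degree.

Convert each endpoint to a unit vector on the sphere (x = cos φ cos λ, y = cos φ sin λ, z = sin φ).
The central angle between the endpoints is δ = arccos(p₁·p₂) ≈ 0.850 rad (48.7°). The total great-circle distance is δ·R ≈ 0.850 × 6371 ≈ 5413 km, so the target fraction is f = 3000/5413 ≈ 0.554.
Interpolate at f ≈ 0.554 with slerp weights a = sin((1−f)δ)/sin δ ≈ 0.492, b = sin(fδ)/sin δ ≈ 0.604.
p = a·p₁ + b·p₂ ≈ (-0.551, -0.001, -0.835); φ = arcsin(p_z) ≈ -56.57°, λ = atan2(p_y, p_x) ≈ -179.88°.

≈ 57°S, 180°E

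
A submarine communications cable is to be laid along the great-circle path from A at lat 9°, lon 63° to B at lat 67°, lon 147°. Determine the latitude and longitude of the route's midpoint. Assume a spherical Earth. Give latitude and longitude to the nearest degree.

≈ lat 44°, lon 84°

Write both endpoints as unit vectors p₁, p₂ with components (cos φ cos λ, cos φ sin λ, sin φ).
The central angle between the endpoints is δ = arccos(p₁·p₂) ≈ 1.385 rad (79.4°).
Interpolate at f = 1/2 with slerp weights a = sin((1−f)δ)/sin δ ≈ 0.650, b = sin(fδ)/sin δ ≈ 0.650.
p = a·p₁ + b·p₂ ≈ (0.078, 0.710, 0.700); φ = arcsin(p_z) ≈ 44.41°, λ = atan2(p_y, p_x) ≈ 83.70°.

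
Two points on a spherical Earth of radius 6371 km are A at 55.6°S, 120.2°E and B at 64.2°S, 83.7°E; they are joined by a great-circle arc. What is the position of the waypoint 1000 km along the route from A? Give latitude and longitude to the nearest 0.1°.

≈ 60.7°S, 106.1°E

Convert each endpoint to a unit vector on the sphere (x = cos φ cos λ, y = cos φ sin λ, z = sin φ).
The central angle between the endpoints is δ = arccos(p₁·p₂) ≈ 0.347 rad (19.9°). The total great-circle distance is δ·R ≈ 0.347 × 6371 ≈ 2208 km, so the target fraction is f = 1000/2208 ≈ 0.453.
Interpolate at f ≈ 0.453 with slerp weights a = sin((1−f)δ)/sin δ ≈ 0.555, b = sin(fδ)/sin δ ≈ 0.460.
p = a·p₁ + b·p₂ ≈ (-0.136, 0.470, -0.872); φ = arcsin(p_z) ≈ -60.71°, λ = atan2(p_y, p_x) ≈ 106.11°.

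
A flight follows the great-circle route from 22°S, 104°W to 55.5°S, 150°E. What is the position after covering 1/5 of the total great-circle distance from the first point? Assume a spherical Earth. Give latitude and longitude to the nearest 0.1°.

≈ 35.1°S, 114.8°W

The haversine formula gives a central angle δ ≈ 1.406 rad (80.6°) between the endpoints.
Interpolate at f = 1/5 with slerp weights a = sin((1−f)δ)/sin δ ≈ 0.915, b = sin(fδ)/sin δ ≈ 0.281.
p = a·p₁ + b·p₂ ≈ (-0.343, -0.743, -0.574); φ = arcsin(p_z) ≈ -35.06°, λ = atan2(p_y, p_x) ≈ -114.79°.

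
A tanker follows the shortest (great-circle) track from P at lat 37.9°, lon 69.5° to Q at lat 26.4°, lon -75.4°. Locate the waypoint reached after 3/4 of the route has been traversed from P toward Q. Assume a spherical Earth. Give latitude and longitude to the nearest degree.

≈ lat 49°, lon -56°

The haversine formula gives a central angle δ ≈ 1.881 rad (107.8°) between the endpoints.
Interpolate at f = 3/4 with slerp weights a = sin((1−f)δ)/sin δ ≈ 0.476, b = sin(fδ)/sin δ ≈ 1.037.
p = a·p₁ + b·p₂ ≈ (0.366, -0.547, 0.753); φ = arcsin(p_z) ≈ 48.87°, λ = atan2(p_y, p_x) ≈ -56.24°.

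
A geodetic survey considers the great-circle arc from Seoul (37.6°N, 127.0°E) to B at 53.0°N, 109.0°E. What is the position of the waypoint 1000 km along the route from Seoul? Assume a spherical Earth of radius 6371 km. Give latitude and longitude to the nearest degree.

Write both endpoints as unit vectors p₁, p₂ with components (cos φ cos λ, cos φ sin λ, sin φ).
The central angle between the endpoints is δ = arccos(p₁·p₂) ≈ 0.346 rad (19.8°). The total great-circle distance is δ·R ≈ 0.346 × 6371 ≈ 2204 km, so the target fraction is f = 1000/2204 ≈ 0.454.
Interpolate at f ≈ 0.454 with slerp weights a = sin((1−f)δ)/sin δ ≈ 0.554, b = sin(fδ)/sin δ ≈ 0.461.
p = a·p₁ + b·p₂ ≈ (-0.354, 0.613, 0.706); φ = arcsin(p_z) ≈ 44.93°, λ = atan2(p_y, p_x) ≈ 120.04°.

≈ 45°N, 120°E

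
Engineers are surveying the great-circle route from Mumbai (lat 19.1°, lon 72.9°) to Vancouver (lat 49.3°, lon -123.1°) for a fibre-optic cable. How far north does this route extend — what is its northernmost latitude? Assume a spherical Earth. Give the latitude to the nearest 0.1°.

The great circle lies in the plane with unit normal n̂ = (p₁ × p₂)/|p₁ × p₂|.
Here n̂_z ≈ +0.181; the vertex latitude is φ_max = arccos|n̂_z| ≈ 79.6°.

≈ 79.6°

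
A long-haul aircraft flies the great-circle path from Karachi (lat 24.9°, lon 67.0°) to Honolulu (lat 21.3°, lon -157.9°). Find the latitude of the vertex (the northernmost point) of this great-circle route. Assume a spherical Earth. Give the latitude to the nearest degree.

The great circle lies in the plane with unit normal n̂ = (p₁ × p₂)/|p₁ × p₂|.
Here n̂_z ≈ +0.666; the vertex latitude is φ_max = arccos|n̂_z| ≈ 48.2°.
Check via Clairaut: cos φ_max = |cos φ₁| · sin C = cos(24.9°)·sin(47.3°) ≈ 0.666, again giving ≈ 48.2°.

≈ 48°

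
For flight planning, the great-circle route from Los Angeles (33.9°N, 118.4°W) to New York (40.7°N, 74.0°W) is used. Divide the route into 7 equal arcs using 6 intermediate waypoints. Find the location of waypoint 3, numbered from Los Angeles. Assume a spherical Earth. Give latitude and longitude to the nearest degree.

≈ 39°N, 100°W

From cos δ = sin φ₁ sin φ₂ + cos φ₁ cos φ₂ cos Δλ, the central angle is δ ≈ 0.621 rad (35.6°).
Interpolate at f = 3/7 with slerp weights a = sin((1−f)δ)/sin δ ≈ 0.597, b = sin(fδ)/sin δ ≈ 0.452.
p = a·p₁ + b·p₂ ≈ (-0.141, -0.765, 0.628); φ = arcsin(p_z) ≈ 38.89°, λ = atan2(p_y, p_x) ≈ -100.46°.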